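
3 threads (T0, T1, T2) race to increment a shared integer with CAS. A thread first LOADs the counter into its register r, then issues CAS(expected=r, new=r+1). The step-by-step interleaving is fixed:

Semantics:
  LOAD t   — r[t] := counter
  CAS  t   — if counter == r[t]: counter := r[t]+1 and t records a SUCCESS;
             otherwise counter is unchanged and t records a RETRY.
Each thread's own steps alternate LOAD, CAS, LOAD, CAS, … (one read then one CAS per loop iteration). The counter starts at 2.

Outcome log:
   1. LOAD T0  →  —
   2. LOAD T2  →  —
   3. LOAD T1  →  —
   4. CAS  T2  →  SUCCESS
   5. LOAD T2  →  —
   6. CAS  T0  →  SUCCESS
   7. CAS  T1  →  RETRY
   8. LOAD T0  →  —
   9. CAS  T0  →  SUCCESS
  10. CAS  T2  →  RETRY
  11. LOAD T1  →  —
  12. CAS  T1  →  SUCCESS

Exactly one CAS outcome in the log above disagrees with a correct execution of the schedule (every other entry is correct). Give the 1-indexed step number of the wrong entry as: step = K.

Correct run:
step 1: T0 LOAD ⇒ load; ctr=2 reg=2
step 2: T2 LOAD ⇒ load; ctr=2 reg=2
step 3: T1 LOAD ⇒ load; ctr=2 reg=2
step 4: T2 CAS ⇒ ok; ctr=3 reg=2
step 5: T2 LOAD ⇒ load; ctr=3 reg=3
step 6: T0 CAS ⇒ retry; ctr=3 reg=2
step 7: T1 CAS ⇒ retry; ctr=3 reg=2
step 8: T0 LOAD ⇒ load; ctr=3 reg=3
step 9: T0 CAS ⇒ ok; ctr=4 reg=3
step 10: T2 CAS ⇒ retry; ctr=4 reg=3
step 11: T1 LOAD ⇒ load; ctr=4 reg=4
step 12: T1 CAS ⇒ ok; ctr=5 reg=4
Log disagrees first at step 6.

step = 6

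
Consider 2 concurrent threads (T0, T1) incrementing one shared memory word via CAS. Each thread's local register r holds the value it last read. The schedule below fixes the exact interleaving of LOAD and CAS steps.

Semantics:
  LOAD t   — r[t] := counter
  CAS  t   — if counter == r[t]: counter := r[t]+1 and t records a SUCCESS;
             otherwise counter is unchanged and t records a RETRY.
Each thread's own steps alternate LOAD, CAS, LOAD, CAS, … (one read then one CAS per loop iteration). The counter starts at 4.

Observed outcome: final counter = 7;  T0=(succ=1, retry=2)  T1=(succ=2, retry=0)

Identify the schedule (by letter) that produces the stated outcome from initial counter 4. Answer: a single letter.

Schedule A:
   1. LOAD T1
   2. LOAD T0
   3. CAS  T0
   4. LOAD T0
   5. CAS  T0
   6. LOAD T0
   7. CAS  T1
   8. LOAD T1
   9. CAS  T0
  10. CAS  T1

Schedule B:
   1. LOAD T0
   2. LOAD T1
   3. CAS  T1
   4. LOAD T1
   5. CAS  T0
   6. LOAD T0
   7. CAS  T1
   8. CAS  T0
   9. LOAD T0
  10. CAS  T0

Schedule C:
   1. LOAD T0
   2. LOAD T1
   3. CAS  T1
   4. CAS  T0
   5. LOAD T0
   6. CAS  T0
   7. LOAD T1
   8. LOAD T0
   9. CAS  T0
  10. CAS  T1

B

Tracing schedule B:
   1) LOAD T0:  M=4  r_T0=4
   2) LOAD T1:  M=4  r_T1=4
   3) CAS  T1:  M=5  r_T1=4 ✓
   4) LOAD T1:  M=5  r_T1=5
   5) CAS  T0:  M=5  r_T0=4 ✗
   6) LOAD T0:  M=5  r_T0=5
   7) CAS  T1:  M=6  r_T1=5 ✓
   8) CAS  T0:  M=6  r_T0=5 ✗
   9) LOAD T0:  M=6  r_T0=6
  10) CAS  T0:  M=7  r_T0=6 ✓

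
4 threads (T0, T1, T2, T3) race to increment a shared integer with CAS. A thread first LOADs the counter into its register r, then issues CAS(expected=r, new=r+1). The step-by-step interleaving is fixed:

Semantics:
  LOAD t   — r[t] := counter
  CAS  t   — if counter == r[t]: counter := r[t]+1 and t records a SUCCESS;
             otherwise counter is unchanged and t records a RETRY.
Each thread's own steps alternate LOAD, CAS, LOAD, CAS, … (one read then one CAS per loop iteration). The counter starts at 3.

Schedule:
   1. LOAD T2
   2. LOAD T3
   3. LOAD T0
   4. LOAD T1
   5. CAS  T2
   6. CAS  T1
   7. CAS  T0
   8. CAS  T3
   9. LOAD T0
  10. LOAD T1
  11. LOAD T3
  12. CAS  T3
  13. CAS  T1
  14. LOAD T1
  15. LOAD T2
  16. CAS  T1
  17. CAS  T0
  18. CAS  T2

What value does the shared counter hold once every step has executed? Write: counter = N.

counter = 6

   1) LOAD T2:  M=3  r_T2=3
   2) LOAD T3:  M=3  r_T3=3
   3) LOAD T0:  M=3  r_T0=3
   4) LOAD T1:  M=3  r_T1=3
   5) CAS  T2:  M=4  r_T2=3 ✓
   6) CAS  T1:  M=4  r_T1=3 ✗
   7) CAS  T0:  M=4  r_T0=3 ✗
   8) CAS  T3:  M=4  r_T3=3 ✗
   9) LOAD T0:  M=4  r_T0=4
  10) LOAD T1:  M=4  r_T1=4
  11) LOAD T3:  M=4  r_T3=4
  12) CAS  T3:  M=5  r_T3=4 ✓
  13) CAS  T1:  M=5  r_T1=4 ✗
  14) LOAD T1:  M=5  r_T1=5
  15) LOAD T2:  M=5  r_T2=5
  16) CAS  T1:  M=6  r_T1=5 ✓
  17) CAS  T0:  M=6  r_T0=4 ✗
  18) CAS  T2:  M=6  r_T2=5 ✗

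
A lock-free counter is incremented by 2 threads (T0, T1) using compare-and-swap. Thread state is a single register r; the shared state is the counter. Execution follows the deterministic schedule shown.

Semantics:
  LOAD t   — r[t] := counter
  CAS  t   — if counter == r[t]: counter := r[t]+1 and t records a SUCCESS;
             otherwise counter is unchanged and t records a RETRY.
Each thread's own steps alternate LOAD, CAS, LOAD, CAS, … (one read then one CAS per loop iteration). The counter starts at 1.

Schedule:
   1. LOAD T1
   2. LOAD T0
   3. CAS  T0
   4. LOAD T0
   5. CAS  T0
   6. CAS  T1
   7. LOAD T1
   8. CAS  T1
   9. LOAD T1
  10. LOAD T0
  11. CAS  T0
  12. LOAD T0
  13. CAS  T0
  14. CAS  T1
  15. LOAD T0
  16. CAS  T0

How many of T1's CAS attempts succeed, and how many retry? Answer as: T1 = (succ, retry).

   1) LOAD T1:  M=1  r_T1=1
   2) LOAD T0:  M=1  r_T0=1
   3) CAS  T0:  M=2  r_T0=1 ✓
   4) LOAD T0:  M=2  r_T0=2
   5) CAS  T0:  M=3  r_T0=2 ✓
   6) CAS  T1:  M=3  r_T1=1 ✗
   7) LOAD T1:  M=3  r_T1=3
   8) CAS  T1:  M=4  r_T1=3 ✓
   9) LOAD T1:  M=4  r_T1=4
  10) LOAD T0:  M=4  r_T0=4
  11) CAS  T0:  M=5  r_T0=4 ✓
  12) LOAD T0:  M=5  r_T0=5
  13) CAS  T0:  M=6  r_T0=5 ✓
  14) CAS  T1:  M=6  r_T1=4 ✗
  15) LOAD T0:  M=6  r_T0=6
  16) CAS  T0:  M=7  r_T0=6 ✓

T1 = (1, 2)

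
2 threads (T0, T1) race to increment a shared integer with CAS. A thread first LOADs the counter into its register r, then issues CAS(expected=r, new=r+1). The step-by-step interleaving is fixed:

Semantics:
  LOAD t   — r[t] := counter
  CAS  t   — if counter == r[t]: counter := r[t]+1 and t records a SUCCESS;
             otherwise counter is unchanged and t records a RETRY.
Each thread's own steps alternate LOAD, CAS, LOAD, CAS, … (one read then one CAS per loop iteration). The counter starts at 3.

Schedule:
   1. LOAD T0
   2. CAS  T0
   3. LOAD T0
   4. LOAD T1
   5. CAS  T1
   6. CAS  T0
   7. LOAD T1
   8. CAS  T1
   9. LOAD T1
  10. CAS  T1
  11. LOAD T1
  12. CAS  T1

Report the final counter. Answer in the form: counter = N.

#1 T0 reads 3
#2 T0 CAS(3→4) writes; counter now 4
#3 T0 reads 4
#4 T1 reads 4
#5 T1 CAS(4→5) writes; counter now 5
#6 T0 CAS(4→5) fails; counter now 5
#7 T1 reads 5
#8 T1 CAS(5→6) writes; counter now 6
#9 T1 reads 6
#10 T1 CAS(6→7) writes; counter now 7
#11 T1 reads 7
#12 T1 CAS(7→8) writes; counter now 8

counter = 8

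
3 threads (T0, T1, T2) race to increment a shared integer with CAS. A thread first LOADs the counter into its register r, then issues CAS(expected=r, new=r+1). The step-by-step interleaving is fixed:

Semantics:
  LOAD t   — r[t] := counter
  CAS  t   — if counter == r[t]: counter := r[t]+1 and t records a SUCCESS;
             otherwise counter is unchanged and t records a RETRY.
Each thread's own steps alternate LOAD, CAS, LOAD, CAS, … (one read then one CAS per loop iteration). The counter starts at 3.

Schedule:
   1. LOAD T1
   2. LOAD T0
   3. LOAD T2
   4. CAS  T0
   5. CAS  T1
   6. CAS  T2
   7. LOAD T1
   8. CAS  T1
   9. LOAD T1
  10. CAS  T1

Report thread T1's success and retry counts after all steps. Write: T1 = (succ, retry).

   1) LOAD T1:  M=3  r_T1=3
   2) LOAD T0:  M=3  r_T0=3
   3) LOAD T2:  M=3  r_T2=3
   4) CAS  T0:  M=4  r_T0=3 ✓
   5) CAS  T1:  M=4  r_T1=3 ✗
   6) CAS  T2:  M=4  r_T2=3 ✗
   7) LOAD T1:  M=4  r_T1=4
   8) CAS  T1:  M=5  r_T1=4 ✓
   9) LOAD T1:  M=5  r_T1=5
  10) CAS  T1:  M=6  r_T1=5 ✓

T1 = (2, 1)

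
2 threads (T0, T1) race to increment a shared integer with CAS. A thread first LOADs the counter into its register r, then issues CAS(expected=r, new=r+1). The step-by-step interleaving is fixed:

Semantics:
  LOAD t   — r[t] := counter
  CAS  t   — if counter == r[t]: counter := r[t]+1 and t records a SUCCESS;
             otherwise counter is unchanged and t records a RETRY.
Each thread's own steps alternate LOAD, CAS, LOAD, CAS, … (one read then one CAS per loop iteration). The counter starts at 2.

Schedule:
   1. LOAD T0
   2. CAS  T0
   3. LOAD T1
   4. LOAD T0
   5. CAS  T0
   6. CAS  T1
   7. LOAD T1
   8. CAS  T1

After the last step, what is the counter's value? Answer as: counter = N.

counter = 5

1. LOAD T0 → mem=2 r[T0]=2 [LOAD]
2. CAS T0 → mem=3 r[T0]=2 [OK]
3. LOAD T1 → mem=3 r[T1]=3 [LOAD]
4. LOAD T0 → mem=3 r[T0]=3 [LOAD]
5. CAS T0 → mem=4 r[T0]=3 [OK]
6. CAS T1 → mem=4 r[T1]=3 [RETRY]
7. LOAD T1 → mem=4 r[T1]=4 [LOAD]
8. CAS T1 → mem=5 r[T1]=4 [OK]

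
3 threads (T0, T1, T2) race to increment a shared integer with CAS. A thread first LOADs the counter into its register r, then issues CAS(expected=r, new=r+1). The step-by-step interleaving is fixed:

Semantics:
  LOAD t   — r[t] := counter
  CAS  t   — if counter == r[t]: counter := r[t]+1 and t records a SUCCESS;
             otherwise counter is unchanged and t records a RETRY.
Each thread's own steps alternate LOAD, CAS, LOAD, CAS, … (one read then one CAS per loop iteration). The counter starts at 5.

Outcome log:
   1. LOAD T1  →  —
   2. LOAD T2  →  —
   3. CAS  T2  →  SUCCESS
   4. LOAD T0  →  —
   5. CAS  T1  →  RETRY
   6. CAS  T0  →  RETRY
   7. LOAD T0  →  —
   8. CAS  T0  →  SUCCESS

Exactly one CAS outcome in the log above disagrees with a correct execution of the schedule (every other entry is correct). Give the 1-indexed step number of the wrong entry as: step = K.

Correct run:
#1 T1 reads 5
#2 T2 reads 5
#3 T2 CAS(5→6) writes; counter now 6
#4 T0 reads 6
#5 T1 CAS(5→6) fails; counter now 6
#6 T0 CAS(6→7) writes; counter now 7
#7 T0 reads 7
#8 T0 CAS(7→8) writes; counter now 8
Mismatch at 6.

step = 6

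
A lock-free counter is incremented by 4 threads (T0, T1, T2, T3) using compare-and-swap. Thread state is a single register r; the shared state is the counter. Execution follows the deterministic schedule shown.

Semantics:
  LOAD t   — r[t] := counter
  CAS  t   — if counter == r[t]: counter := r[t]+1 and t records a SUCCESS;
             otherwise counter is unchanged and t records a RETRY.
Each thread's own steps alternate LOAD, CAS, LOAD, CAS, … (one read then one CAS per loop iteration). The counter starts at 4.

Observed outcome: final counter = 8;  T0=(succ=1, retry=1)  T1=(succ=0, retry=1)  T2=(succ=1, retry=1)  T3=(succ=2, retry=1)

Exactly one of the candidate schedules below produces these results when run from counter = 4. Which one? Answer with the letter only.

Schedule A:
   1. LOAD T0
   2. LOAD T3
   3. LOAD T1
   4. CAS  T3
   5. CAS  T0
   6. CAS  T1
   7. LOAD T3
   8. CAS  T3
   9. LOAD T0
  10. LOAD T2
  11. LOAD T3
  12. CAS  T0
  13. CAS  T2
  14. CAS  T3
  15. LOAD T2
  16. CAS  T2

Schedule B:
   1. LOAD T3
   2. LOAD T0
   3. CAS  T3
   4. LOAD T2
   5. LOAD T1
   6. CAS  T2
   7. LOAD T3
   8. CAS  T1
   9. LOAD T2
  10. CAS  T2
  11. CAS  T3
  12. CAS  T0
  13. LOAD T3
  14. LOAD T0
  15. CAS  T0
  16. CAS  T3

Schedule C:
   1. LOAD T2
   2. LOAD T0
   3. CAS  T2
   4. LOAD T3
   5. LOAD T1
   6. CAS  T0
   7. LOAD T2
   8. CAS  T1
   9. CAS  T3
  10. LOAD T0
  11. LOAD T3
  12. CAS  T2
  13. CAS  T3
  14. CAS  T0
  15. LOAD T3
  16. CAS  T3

A

Tracing schedule A:
T0 LOAD — after: cnt=4, r=4 — load
T3 LOAD — after: cnt=4, r=4 — load
T1 LOAD — after: cnt=4, r=4 — load
T3 CAS — after: cnt=5, r=4 — ok
T0 CAS — after: cnt=5, r=4 — retry
T1 CAS — after: cnt=5, r=4 — retry
T3 LOAD — after: cnt=5, r=5 — load
T3 CAS — after: cnt=6, r=5 — ok
T0 LOAD — after: cnt=6, r=6 — load
T2 LOAD — after: cnt=6, r=6 — load
T3 LOAD — after: cnt=6, r=6 — load
T0 CAS — after: cnt=7, r=6 — ok
T2 CAS — after: cnt=7, r=6 — retry
T3 CAS — after: cnt=7, r=6 — retry
T2 LOAD — after: cnt=7, r=7 — load
T2 CAS — after: cnt=8, r=7 — ok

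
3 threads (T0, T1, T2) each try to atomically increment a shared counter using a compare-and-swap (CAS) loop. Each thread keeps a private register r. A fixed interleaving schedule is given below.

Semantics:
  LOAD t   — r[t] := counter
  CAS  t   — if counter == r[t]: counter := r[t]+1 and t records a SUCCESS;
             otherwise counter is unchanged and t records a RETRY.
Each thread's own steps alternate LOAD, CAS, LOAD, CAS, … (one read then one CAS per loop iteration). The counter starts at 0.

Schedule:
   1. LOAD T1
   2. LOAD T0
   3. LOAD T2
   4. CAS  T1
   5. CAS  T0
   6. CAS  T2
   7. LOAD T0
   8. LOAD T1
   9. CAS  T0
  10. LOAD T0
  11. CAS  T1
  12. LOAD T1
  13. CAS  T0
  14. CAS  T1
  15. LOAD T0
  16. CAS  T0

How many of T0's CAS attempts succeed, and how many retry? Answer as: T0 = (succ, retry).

   1) LOAD T1:  M=0  r_T1=0
   2) LOAD T0:  M=0  r_T0=0
   3) LOAD T2:  M=0  r_T2=0
   4) CAS  T1:  M=1  r_T1=0 ✓
   5) CAS  T0:  M=1  r_T0=0 ✗
   6) CAS  T2:  M=1  r_T2=0 ✗
   7) LOAD T0:  M=1  r_T0=1
   8) LOAD T1:  M=1  r_T1=1
   9) CAS  T0:  M=2  r_T0=1 ✓
  10) LOAD T0:  M=2  r_T0=2
  11) CAS  T1:  M=2  r_T1=1 ✗
  12) LOAD T1:  M=2  r_T1=2
  13) CAS  T0:  M=3  r_T0=2 ✓
  14) CAS  T1:  M=3  r_T1=2 ✗
  15) LOAD T0:  M=3  r_T0=3
  16) CAS  T0:  M=4  r_T0=3 ✓

T0 = (3, 1)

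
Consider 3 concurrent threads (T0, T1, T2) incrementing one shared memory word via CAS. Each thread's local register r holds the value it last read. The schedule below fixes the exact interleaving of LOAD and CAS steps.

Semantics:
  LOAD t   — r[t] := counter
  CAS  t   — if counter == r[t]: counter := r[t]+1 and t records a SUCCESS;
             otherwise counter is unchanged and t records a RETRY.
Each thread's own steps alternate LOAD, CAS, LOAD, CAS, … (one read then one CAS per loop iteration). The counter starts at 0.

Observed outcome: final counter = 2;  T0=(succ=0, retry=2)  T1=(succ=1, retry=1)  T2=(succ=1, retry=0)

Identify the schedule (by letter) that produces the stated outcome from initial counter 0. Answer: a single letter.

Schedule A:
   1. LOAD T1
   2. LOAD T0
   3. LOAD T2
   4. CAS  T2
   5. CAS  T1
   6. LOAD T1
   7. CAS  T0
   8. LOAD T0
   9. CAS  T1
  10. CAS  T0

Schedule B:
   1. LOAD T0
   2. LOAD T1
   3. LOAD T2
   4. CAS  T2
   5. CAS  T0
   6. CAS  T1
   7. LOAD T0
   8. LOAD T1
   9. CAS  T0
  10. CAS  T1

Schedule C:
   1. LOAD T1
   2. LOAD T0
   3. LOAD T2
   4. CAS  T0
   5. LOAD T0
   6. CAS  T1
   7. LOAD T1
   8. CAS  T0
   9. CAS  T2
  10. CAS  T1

Simulating candidate A:
1. LOAD T1 → mem=0 r[T1]=0 [LOAD]
2. LOAD T0 → mem=0 r[T0]=0 [LOAD]
3. LOAD T2 → mem=0 r[T2]=0 [LOAD]
4. CAS T2 → mem=1 r[T2]=0 [OK]
5. CAS T1 → mem=1 r[T1]=0 [RETRY]
6. LOAD T1 → mem=1 r[T1]=1 [LOAD]
7. CAS T0 → mem=1 r[T0]=0 [RETRY]
8. LOAD T0 → mem=1 r[T0]=1 [LOAD]
9. CAS T1 → mem=2 r[T1]=1 [OK]
10. CAS T0 → mem=2 r[T0]=1 [RETRY]

A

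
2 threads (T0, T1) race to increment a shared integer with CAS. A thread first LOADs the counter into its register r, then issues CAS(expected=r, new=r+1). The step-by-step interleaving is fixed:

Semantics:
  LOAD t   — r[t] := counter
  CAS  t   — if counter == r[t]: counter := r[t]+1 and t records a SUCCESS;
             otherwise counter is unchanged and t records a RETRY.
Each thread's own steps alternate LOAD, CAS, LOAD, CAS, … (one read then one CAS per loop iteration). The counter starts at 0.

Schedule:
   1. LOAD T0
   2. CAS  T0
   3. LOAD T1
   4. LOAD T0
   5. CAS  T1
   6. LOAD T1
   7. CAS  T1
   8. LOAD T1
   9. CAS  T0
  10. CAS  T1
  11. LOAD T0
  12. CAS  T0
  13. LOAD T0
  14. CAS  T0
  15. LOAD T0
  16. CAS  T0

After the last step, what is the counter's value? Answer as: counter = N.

counter = 7

step 1: T0 LOAD ⇒ load; ctr=0 reg=0
step 2: T0 CAS ⇒ ok; ctr=1 reg=0
step 3: T1 LOAD ⇒ load; ctr=1 reg=1
step 4: T0 LOAD ⇒ load; ctr=1 reg=1
step 5: T1 CAS ⇒ ok; ctr=2 reg=1
step 6: T1 LOAD ⇒ load; ctr=2 reg=2
step 7: T1 CAS ⇒ ok; ctr=3 reg=2
step 8: T1 LOAD ⇒ load; ctr=3 reg=3
step 9: T0 CAS ⇒ retry; ctr=3 reg=1
step 10: T1 CAS ⇒ ok; ctr=4 reg=3
step 11: T0 LOAD ⇒ load; ctr=4 reg=4
step 12: T0 CAS ⇒ ok; ctr=5 reg=4
step 13: T0 LOAD ⇒ load; ctr=5 reg=5
step 14: T0 CAS ⇒ ok; ctr=6 reg=5
step 15: T0 LOAD ⇒ load; ctr=6 reg=6
step 16: T0 CAS ⇒ ok; ctr=7 reg=6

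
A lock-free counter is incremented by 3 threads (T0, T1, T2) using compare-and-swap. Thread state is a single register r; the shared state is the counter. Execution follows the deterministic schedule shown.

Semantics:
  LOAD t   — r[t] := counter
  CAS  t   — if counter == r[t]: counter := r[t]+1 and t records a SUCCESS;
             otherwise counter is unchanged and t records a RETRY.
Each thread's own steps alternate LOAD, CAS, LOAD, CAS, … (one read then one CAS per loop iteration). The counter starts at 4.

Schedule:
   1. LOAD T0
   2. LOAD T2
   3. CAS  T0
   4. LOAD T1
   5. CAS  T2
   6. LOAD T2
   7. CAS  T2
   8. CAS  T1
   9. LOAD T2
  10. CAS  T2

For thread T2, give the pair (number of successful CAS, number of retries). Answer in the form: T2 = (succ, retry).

step 1: T0 LOAD ⇒ load; ctr=4 reg=4
step 2: T2 LOAD ⇒ load; ctr=4 reg=4
step 3: T0 CAS ⇒ ok; ctr=5 reg=4
step 4: T1 LOAD ⇒ load; ctr=5 reg=5
step 5: T2 CAS ⇒ retry; ctr=5 reg=4
step 6: T2 LOAD ⇒ load; ctr=5 reg=5
step 7: T2 CAS ⇒ ok; ctr=6 reg=5
step 8: T1 CAS ⇒ retry; ctr=6 reg=5
step 9: T2 LOAD ⇒ load; ctr=6 reg=6
step 10: T2 CAS ⇒ ok; ctr=7 reg=6

T2 = (2, 1)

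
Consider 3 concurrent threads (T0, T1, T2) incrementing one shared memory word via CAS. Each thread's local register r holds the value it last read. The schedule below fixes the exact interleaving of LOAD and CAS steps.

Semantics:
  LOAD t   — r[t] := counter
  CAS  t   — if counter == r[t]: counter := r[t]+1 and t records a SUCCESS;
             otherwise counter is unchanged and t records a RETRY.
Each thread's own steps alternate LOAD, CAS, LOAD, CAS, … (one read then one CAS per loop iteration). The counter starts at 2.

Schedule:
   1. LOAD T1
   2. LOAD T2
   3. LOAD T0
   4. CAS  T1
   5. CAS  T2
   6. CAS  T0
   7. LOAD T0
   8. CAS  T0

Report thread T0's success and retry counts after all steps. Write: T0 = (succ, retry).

step 1: T1 LOAD ⇒ load; ctr=2 reg=2
step 2: T2 LOAD ⇒ load; ctr=2 reg=2
step 3: T0 LOAD ⇒ load; ctr=2 reg=2
step 4: T1 CAS ⇒ ok; ctr=3 reg=2
step 5: T2 CAS ⇒ retry; ctr=3 reg=2
step 6: T0 CAS ⇒ retry; ctr=3 reg=2
step 7: T0 LOAD ⇒ load; ctr=3 reg=3
step 8: T0 CAS ⇒ ok; ctr=4 reg=3

T0 = (1, 1)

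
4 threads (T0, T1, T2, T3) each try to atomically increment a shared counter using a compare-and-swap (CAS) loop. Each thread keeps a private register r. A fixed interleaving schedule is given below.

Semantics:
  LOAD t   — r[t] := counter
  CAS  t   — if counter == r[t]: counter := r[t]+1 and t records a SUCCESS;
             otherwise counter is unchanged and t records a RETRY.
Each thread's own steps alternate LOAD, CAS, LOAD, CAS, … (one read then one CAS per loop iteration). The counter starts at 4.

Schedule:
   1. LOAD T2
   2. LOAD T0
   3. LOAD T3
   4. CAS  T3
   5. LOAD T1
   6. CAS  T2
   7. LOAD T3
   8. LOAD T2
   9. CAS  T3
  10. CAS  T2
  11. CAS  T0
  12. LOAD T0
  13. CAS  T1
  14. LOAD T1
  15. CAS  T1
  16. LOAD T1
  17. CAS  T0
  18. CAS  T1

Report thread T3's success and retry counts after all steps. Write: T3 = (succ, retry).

step 1: T2 LOAD ⇒ load; ctr=4 reg=4
step 2: T0 LOAD ⇒ load; ctr=4 reg=4
step 3: T3 LOAD ⇒ load; ctr=4 reg=4
step 4: T3 CAS ⇒ ok; ctr=5 reg=4
step 5: T1 LOAD ⇒ load; ctr=5 reg=5
step 6: T2 CAS ⇒ retry; ctr=5 reg=4
step 7: T3 LOAD ⇒ load; ctr=5 reg=5
step 8: T2 LOAD ⇒ load; ctr=5 reg=5
step 9: T3 CAS ⇒ ok; ctr=6 reg=5
step 10: T2 CAS ⇒ retry; ctr=6 reg=5
step 11: T0 CAS ⇒ retry; ctr=6 reg=4
step 12: T0 LOAD ⇒ load; ctr=6 reg=6
step 13: T1 CAS ⇒ retry; ctr=6 reg=5
step 14: T1 LOAD ⇒ load; ctr=6 reg=6
step 15: T1 CAS ⇒ ok; ctr=7 reg=6
step 16: T1 LOAD ⇒ load; ctr=7 reg=7
step 17: T0 CAS ⇒ retry; ctr=7 reg=6
step 18: T1 CAS ⇒ ok; ctr=8 reg=7

T3 = (2, 0)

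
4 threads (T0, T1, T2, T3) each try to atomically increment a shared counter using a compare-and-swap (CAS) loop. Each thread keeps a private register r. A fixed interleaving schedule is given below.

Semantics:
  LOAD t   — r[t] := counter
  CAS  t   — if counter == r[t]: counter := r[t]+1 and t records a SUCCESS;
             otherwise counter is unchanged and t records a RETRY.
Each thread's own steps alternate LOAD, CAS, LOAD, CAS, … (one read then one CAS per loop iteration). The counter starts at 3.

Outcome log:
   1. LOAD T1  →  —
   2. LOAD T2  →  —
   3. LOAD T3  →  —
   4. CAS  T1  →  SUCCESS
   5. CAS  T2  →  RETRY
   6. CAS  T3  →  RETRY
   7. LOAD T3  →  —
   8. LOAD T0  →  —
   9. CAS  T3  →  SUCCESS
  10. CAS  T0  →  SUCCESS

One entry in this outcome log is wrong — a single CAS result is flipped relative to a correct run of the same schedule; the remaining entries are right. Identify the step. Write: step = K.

Correct run:
[1] T1.load  rd  (counter 3, T1.r 3)
[2] T2.load  rd  (counter 3, T2.r 3)
[3] T3.load  rd  (counter 3, T3.r 3)
[4] T1.cas  hit  (counter 4, T1.r 3)
[5] T2.cas  miss  (counter 4, T2.r 3)
[6] T3.cas  miss  (counter 4, T3.r 3)
[7] T3.load  rd  (counter 4, T3.r 4)
[8] T0.load  rd  (counter 4, T0.r 4)
[9] T3.cas  hit  (counter 5, T3.r 4)
[10] T0.cas  miss  (counter 5, T0.r 4)
Mismatch at 10.

step = 10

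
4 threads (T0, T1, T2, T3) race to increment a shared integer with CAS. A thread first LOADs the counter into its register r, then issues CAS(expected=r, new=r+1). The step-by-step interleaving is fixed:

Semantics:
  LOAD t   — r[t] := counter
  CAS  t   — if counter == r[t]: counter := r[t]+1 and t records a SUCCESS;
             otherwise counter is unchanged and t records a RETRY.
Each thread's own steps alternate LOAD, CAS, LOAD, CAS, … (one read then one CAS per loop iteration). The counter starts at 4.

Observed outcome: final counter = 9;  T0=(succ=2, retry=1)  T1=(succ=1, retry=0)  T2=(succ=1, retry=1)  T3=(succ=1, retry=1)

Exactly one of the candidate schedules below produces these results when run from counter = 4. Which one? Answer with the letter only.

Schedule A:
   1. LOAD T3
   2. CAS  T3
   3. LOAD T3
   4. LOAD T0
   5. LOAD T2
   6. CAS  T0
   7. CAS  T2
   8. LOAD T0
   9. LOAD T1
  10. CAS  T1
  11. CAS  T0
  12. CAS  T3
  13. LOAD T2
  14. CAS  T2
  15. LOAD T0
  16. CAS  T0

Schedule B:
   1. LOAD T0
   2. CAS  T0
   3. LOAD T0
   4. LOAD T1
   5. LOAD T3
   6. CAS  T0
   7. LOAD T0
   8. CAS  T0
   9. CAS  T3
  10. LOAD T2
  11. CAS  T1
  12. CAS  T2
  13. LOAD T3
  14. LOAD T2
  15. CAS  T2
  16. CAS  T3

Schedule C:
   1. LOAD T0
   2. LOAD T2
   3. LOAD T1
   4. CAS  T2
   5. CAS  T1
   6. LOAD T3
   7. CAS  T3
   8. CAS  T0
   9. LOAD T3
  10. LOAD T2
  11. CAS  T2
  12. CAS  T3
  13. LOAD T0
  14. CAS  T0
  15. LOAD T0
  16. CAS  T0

A

Run A:
step 1: T3 LOAD ⇒ load; ctr=4 reg=4
step 2: T3 CAS ⇒ ok; ctr=5 reg=4
step 3: T3 LOAD ⇒ load; ctr=5 reg=5
step 4: T0 LOAD ⇒ load; ctr=5 reg=5
step 5: T2 LOAD ⇒ load; ctr=5 reg=5
step 6: T0 CAS ⇒ ok; ctr=6 reg=5
step 7: T2 CAS ⇒ retry; ctr=6 reg=5
step 8: T0 LOAD ⇒ load; ctr=6 reg=6
step 9: T1 LOAD ⇒ load; ctr=6 reg=6
step 10: T1 CAS ⇒ ok; ctr=7 reg=6
step 11: T0 CAS ⇒ retry; ctr=7 reg=6
step 12: T3 CAS ⇒ retry; ctr=7 reg=5
step 13: T2 LOAD ⇒ load; ctr=7 reg=7
step 14: T2 CAS ⇒ ok; ctr=8 reg=7
step 15: T0 LOAD ⇒ load; ctr=8 reg=8
step 16: T0 CAS ⇒ ok; ctr=9 reg=8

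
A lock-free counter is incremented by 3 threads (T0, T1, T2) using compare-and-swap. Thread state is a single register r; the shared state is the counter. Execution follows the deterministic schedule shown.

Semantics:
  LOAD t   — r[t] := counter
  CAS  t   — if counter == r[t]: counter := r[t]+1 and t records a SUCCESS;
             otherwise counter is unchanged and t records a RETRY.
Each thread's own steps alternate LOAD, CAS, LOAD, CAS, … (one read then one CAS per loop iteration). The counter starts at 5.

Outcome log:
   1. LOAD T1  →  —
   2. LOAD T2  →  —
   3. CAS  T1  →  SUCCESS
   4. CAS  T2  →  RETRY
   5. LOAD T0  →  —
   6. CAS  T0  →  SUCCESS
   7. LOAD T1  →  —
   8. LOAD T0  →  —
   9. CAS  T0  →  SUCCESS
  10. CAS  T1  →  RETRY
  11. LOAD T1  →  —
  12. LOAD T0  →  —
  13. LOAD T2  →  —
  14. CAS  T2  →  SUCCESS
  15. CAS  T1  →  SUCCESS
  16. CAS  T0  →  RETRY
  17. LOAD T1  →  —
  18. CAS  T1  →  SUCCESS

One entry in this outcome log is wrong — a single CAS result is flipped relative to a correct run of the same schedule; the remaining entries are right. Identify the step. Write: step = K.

Correct run:
T1 LOAD — after: cnt=5, r=5 — load
T2 LOAD — after: cnt=5, r=5 — load
T1 CAS — after: cnt=6, r=5 — ok
T2 CAS — after: cnt=6, r=5 — retry
T0 LOAD — after: cnt=6, r=6 — load
T0 CAS — after: cnt=7, r=6 — ok
T1 LOAD — after: cnt=7, r=7 — load
T0 LOAD — after: cnt=7, r=7 — load
T0 CAS — after: cnt=8, r=7 — ok
T1 CAS — after: cnt=8, r=7 — retry
T1 LOAD — after: cnt=8, r=8 — load
T0 LOAD — after: cnt=8, r=8 — load
T2 LOAD — after: cnt=8, r=8 — load
T2 CAS — after: cnt=9, r=8 — ok
T1 CAS — after: cnt=9, r=8 — retry
T0 CAS — after: cnt=9, r=8 — retry
T1 LOAD — after: cnt=9, r=9 — load
T1 CAS — after: cnt=10, r=9 — ok
Log disagrees first at step 15.

step = 15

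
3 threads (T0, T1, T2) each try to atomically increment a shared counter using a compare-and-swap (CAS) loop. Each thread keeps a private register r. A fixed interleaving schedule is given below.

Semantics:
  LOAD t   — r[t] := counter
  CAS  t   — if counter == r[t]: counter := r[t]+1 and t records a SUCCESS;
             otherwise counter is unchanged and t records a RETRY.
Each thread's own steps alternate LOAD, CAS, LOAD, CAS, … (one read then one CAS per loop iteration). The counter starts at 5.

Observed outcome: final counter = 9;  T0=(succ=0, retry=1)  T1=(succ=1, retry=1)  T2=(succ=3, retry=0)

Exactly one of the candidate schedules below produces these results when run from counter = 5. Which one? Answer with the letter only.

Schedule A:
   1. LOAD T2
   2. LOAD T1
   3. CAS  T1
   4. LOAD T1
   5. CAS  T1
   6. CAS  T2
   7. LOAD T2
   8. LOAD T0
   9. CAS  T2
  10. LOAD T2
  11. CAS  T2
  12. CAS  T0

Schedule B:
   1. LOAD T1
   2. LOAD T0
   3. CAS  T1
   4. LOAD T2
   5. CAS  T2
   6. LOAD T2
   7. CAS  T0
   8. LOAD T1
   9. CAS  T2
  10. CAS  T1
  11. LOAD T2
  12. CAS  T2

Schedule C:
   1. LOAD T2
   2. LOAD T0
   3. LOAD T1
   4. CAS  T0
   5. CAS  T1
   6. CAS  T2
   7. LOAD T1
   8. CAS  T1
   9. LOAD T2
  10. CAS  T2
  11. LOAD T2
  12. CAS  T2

Run B:
1. LOAD T1 → mem=5 r[T1]=5 [LOAD]
2. LOAD T0 → mem=5 r[T0]=5 [LOAD]
3. CAS T1 → mem=6 r[T1]=5 [OK]
4. LOAD T2 → mem=6 r[T2]=6 [LOAD]
5. CAS T2 → mem=7 r[T2]=6 [OK]
6. LOAD T2 → mem=7 r[T2]=7 [LOAD]
7. CAS T0 → mem=7 r[T0]=5 [RETRY]
8. LOAD T1 → mem=7 r[T1]=7 [LOAD]
9. CAS T2 → mem=8 r[T2]=7 [OK]
10. CAS T1 → mem=8 r[T1]=7 [RETRY]
11. LOAD T2 → mem=8 r[T2]=8 [LOAD]
12. CAS T2 → mem=9 r[T2]=8 [OK]

B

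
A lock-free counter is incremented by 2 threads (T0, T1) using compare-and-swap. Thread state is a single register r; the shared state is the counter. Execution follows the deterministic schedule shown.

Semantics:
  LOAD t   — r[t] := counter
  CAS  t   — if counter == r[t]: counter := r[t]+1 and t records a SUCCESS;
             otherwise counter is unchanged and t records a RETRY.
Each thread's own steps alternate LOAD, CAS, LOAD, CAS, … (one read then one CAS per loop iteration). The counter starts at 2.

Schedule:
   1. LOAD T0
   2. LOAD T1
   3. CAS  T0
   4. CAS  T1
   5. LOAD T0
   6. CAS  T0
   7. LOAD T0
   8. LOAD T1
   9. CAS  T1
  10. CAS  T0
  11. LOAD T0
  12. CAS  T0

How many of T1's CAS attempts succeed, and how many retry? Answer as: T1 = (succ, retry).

T0 LOAD — after: cnt=2, r=2 — load
T1 LOAD — after: cnt=2, r=2 — load
T0 CAS — after: cnt=3, r=2 — ok
T1 CAS — after: cnt=3, r=2 — retry
T0 LOAD — after: cnt=3, r=3 — load
T0 CAS — after: cnt=4, r=3 — ok
T0 LOAD — after: cnt=4, r=4 — load
T1 LOAD — after: cnt=4, r=4 — load
T1 CAS — after: cnt=5, r=4 — ok
T0 CAS — after: cnt=5, r=4 — retry
T0 LOAD — after: cnt=5, r=5 — load
T0 CAS — after: cnt=6, r=5 — ok

T1 = (1, 1)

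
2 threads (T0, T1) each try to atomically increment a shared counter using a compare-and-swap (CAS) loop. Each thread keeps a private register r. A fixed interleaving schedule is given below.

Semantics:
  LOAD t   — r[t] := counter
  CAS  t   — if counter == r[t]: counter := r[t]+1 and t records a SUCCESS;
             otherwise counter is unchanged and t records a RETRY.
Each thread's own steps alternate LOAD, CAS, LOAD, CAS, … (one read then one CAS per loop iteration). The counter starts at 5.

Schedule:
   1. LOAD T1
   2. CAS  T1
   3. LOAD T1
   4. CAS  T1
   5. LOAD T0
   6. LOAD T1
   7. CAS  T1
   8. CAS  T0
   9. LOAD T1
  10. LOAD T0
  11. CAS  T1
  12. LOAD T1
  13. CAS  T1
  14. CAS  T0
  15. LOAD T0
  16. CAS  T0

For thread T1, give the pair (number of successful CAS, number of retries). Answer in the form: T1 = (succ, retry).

[1] T1.load  rd  (counter 5, T1.r 5)
[2] T1.cas  hit  (counter 6, T1.r 5)
[3] T1.load  rd  (counter 6, T1.r 6)
[4] T1.cas  hit  (counter 7, T1.r 6)
[5] T0.load  rd  (counter 7, T0.r 7)
[6] T1.load  rd  (counter 7, T1.r 7)
[7] T1.cas  hit  (counter 8, T1.r 7)
[8] T0.cas  miss  (counter 8, T0.r 7)
[9] T1.load  rd  (counter 8, T1.r 8)
[10] T0.load  rd  (counter 8, T0.r 8)
[11] T1.cas  hit  (counter 9, T1.r 8)
[12] T1.load  rd  (counter 9, T1.r 9)
[13] T1.cas  hit  (counter 10, T1.r 9)
[14] T0.cas  miss  (counter 10, T0.r 8)
[15] T0.load  rd  (counter 10, T0.r 10)
[16] T0.cas  hit  (counter 11, T0.r 10)

T1 = (5, 0)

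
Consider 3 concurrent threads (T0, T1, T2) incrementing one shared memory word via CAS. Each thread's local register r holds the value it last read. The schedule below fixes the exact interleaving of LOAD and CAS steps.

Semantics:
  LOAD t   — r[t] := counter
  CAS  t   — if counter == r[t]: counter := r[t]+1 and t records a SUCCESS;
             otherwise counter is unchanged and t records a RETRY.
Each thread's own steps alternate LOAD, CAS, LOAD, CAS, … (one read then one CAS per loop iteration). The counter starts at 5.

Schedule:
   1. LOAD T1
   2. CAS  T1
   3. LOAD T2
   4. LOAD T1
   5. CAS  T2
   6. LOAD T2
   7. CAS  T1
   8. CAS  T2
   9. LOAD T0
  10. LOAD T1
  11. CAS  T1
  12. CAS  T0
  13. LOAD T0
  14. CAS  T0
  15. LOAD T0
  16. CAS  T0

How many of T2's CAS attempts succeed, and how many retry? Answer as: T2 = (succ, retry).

T2 = (2, 0)

#1 T1 reads 5
#2 T1 CAS(5→6) writes; counter now 6
#3 T2 reads 6
#4 T1 reads 6
#5 T2 CAS(6→7) writes; counter now 7
#6 T2 reads 7
#7 T1 CAS(6→7) fails; counter now 7
#8 T2 CAS(7→8) writes; counter now 8
#9 T0 reads 8
#10 T1 reads 8
#11 T1 CAS(8→9) writes; counter now 9
#12 T0 CAS(8→9) fails; counter now 9
#13 T0 reads 9
#14 T0 CAS(9→10) writes; counter now 10
#15 T0 reads 10
#16 T0 CAS(10→11) writes; counter now 11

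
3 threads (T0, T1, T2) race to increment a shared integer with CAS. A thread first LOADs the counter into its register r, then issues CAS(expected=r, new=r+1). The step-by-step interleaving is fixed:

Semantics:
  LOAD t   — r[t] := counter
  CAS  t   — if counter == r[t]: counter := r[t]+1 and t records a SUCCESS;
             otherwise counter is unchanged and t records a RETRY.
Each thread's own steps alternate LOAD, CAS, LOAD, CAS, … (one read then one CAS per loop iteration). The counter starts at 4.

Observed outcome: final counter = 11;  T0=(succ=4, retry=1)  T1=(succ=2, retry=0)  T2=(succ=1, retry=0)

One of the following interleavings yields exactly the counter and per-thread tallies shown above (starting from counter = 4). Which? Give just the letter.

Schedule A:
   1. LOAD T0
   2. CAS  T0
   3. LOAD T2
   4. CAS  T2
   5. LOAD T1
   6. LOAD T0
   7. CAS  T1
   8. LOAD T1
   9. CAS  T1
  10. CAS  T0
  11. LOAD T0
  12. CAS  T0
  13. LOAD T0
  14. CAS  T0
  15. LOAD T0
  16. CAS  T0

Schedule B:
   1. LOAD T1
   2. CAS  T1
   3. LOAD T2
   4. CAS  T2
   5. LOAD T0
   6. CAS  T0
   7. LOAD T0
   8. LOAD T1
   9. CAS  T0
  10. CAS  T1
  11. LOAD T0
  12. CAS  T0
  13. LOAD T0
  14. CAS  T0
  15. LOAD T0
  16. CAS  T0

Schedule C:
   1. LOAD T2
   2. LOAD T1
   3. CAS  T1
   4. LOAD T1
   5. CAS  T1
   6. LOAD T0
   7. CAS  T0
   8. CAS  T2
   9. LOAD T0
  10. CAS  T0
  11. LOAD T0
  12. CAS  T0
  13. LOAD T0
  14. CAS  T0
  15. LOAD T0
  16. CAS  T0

Tracing schedule A:
#1 T0 reads 4
#2 T0 CAS(4→5) writes; counter now 5
#3 T2 reads 5
#4 T2 CAS(5→6) writes; counter now 6
#5 T1 reads 6
#6 T0 reads 6
#7 T1 CAS(6→7) writes; counter now 7
#8 T1 reads 7
#9 T1 CAS(7→8) writes; counter now 8
#10 T0 CAS(6→7) fails; counter now 8
#11 T0 reads 8
#12 T0 CAS(8→9) writes; counter now 9
#13 T0 reads 9
#14 T0 CAS(9→10) writes; counter now 10
#15 T0 reads 10
#16 T0 CAS(10→11) writes; counter now 11

A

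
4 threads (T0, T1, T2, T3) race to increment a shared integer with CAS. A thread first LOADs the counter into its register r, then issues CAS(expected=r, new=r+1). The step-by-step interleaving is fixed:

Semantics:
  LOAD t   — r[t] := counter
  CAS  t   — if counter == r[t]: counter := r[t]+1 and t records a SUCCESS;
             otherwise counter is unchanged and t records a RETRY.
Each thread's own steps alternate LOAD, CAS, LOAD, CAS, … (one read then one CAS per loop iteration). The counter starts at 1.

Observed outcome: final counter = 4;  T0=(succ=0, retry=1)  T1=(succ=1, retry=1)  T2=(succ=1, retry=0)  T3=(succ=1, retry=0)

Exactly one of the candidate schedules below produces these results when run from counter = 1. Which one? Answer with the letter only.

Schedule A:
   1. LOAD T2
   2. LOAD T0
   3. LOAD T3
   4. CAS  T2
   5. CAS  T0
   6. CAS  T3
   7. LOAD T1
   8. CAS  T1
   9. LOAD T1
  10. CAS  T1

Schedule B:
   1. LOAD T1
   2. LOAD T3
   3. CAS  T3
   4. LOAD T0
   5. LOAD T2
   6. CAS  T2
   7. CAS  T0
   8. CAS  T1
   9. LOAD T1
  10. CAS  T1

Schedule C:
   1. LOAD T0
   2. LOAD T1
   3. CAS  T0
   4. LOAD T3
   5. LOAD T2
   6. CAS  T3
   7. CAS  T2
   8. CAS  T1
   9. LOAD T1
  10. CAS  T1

B

Run B:
T1 LOAD — after: cnt=1, r=1 — load
T3 LOAD — after: cnt=1, r=1 — load
T3 CAS — after: cnt=2, r=1 — ok
T0 LOAD — after: cnt=2, r=2 — load
T2 LOAD — after: cnt=2, r=2 — load
T2 CAS — after: cnt=3, r=2 — ok
T0 CAS — after: cnt=3, r=2 — retry
T1 CAS — after: cnt=3, r=1 — retry
T1 LOAD — after: cnt=3, r=3 — load
T1 CAS — after: cnt=4, r=3 — ok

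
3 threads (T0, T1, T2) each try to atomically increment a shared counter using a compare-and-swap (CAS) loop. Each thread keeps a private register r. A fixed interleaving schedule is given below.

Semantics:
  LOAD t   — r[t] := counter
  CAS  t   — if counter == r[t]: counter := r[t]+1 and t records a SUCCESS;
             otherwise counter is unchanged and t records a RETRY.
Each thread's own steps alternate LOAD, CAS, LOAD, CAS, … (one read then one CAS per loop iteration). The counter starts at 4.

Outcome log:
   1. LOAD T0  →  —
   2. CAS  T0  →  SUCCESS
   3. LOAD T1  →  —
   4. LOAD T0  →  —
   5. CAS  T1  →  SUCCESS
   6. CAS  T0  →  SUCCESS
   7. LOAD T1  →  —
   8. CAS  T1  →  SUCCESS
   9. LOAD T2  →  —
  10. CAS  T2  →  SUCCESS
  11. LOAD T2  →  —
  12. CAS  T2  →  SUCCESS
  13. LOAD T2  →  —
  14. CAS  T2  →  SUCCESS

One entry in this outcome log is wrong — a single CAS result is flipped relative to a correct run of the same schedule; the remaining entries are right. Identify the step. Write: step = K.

Re-executing:
[1] T0.load  rd  (counter 4, T0.r 4)
[2] T0.cas  hit  (counter 5, T0.r 4)
[3] T1.load  rd  (counter 5, T1.r 5)
[4] T0.load  rd  (counter 5, T0.r 5)
[5] T1.cas  hit  (counter 6, T1.r 5)
[6] T0.cas  miss  (counter 6, T0.r 5)
[7] T1.load  rd  (counter 6, T1.r 6)
[8] T1.cas  hit  (counter 7, T1.r 6)
[9] T2.load  rd  (counter 7, T2.r 7)
[10] T2.cas  hit  (counter 8, T2.r 7)
[11] T2.load  rd  (counter 8, T2.r 8)
[12] T2.cas  hit  (counter 9, T2.r 8)
[13] T2.load  rd  (counter 9, T2.r 9)
[14] T2.cas  hit  (counter 10, T2.r 9)
Flip is step 6.

step = 6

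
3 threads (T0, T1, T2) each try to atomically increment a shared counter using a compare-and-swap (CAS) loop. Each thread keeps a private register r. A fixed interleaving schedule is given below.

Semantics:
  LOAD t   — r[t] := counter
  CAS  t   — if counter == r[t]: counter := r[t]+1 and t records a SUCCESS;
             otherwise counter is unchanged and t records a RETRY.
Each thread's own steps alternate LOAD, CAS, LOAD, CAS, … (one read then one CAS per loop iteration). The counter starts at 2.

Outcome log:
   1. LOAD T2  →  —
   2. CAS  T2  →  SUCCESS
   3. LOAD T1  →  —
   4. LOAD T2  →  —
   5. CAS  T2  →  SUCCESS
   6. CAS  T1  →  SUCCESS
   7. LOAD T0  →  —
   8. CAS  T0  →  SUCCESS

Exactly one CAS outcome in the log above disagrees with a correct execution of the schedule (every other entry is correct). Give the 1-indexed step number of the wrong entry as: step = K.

Re-executing:
step 1: T2 LOAD ⇒ load; ctr=2 reg=2
step 2: T2 CAS ⇒ ok; ctr=3 reg=2
step 3: T1 LOAD ⇒ load; ctr=3 reg=3
step 4: T2 LOAD ⇒ load; ctr=3 reg=3
step 5: T2 CAS ⇒ ok; ctr=4 reg=3
step 6: T1 CAS ⇒ retry; ctr=4 reg=3
step 7: T0 LOAD ⇒ load; ctr=4 reg=4
step 8: T0 CAS ⇒ ok; ctr=5 reg=4
Flip is step 6.

step = 6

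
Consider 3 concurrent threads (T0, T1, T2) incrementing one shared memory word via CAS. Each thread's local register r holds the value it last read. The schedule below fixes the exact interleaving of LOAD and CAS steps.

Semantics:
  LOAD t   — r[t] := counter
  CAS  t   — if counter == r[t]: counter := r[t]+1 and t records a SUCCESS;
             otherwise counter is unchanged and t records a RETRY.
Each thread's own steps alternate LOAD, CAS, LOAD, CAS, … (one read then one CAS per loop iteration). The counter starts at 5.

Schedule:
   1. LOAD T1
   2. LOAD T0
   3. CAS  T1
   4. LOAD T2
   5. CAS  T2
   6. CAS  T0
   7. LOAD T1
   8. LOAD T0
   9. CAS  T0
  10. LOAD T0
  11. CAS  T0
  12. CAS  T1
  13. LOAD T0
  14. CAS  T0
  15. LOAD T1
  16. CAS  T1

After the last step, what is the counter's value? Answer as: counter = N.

1. LOAD T1 → mem=5 r[T1]=5 [LOAD]
2. LOAD T0 → mem=5 r[T0]=5 [LOAD]
3. CAS T1 → mem=6 r[T1]=5 [OK]
4. LOAD T2 → mem=6 r[T2]=6 [LOAD]
5. CAS T2 → mem=7 r[T2]=6 [OK]
6. CAS T0 → mem=7 r[T0]=5 [RETRY]
7. LOAD T1 → mem=7 r[T1]=7 [LOAD]
8. LOAD T0 → mem=7 r[T0]=7 [LOAD]
9. CAS T0 → mem=8 r[T0]=7 [OK]
10. LOAD T0 → mem=8 r[T0]=8 [LOAD]
11. CAS T0 → mem=9 r[T0]=8 [OK]
12. CAS T1 → mem=9 r[T1]=7 [RETRY]
13. LOAD T0 → mem=9 r[T0]=9 [LOAD]
14. CAS T0 → mem=10 r[T0]=9 [OK]
15. LOAD T1 → mem=10 r[T1]=10 [LOAD]
16. CAS T1 → mem=11 r[T1]=10 [OK]

counter = 11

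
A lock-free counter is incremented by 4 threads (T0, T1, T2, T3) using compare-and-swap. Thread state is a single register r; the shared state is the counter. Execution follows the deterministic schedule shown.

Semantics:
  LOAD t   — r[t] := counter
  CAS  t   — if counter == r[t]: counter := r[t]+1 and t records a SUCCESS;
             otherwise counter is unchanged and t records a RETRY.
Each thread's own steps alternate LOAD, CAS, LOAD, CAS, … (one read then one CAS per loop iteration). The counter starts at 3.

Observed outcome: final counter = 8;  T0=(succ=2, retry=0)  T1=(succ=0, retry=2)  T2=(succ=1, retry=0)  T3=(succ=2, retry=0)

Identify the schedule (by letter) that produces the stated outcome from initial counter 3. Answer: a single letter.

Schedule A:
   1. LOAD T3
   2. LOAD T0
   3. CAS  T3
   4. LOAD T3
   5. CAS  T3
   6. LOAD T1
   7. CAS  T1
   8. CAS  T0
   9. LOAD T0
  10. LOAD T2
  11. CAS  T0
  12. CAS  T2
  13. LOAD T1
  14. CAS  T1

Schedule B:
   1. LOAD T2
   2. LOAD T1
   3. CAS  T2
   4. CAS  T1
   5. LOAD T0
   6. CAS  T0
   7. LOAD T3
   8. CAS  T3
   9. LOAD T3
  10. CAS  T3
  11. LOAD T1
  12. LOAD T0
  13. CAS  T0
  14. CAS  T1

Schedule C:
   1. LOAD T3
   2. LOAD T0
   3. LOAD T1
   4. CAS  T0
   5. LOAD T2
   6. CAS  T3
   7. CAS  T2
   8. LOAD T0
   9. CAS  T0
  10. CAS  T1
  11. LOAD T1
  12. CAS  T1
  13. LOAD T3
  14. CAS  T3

Tracing schedule B:
step 1: T2 LOAD ⇒ load; ctr=3 reg=3
step 2: T1 LOAD ⇒ load; ctr=3 reg=3
step 3: T2 CAS ⇒ ok; ctr=4 reg=3
step 4: T1 CAS ⇒ retry; ctr=4 reg=3
step 5: T0 LOAD ⇒ load; ctr=4 reg=4
step 6: T0 CAS ⇒ ok; ctr=5 reg=4
step 7: T3 LOAD ⇒ load; ctr=5 reg=5
step 8: T3 CAS ⇒ ok; ctr=6 reg=5
step 9: T3 LOAD ⇒ load; ctr=6 reg=6
step 10: T3 CAS ⇒ ok; ctr=7 reg=6
step 11: T1 LOAD ⇒ load; ctr=7 reg=7
step 12: T0 LOAD ⇒ load; ctr=7 reg=7
step 13: T0 CAS ⇒ ok; ctr=8 reg=7
step 14: T1 CAS ⇒ retry; ctr=8 reg=7

B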